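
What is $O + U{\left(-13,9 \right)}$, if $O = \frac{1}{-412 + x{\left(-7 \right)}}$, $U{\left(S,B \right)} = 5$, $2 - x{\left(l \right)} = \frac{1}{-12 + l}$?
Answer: $\frac{38926}{7789} \approx 4.9976$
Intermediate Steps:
$x{\left(l \right)} = 2 - \frac{1}{-12 + l}$
$O = - \frac{19}{7789}$ ($O = \frac{1}{-412 + \frac{-25 + 2 \left(-7\right)}{-12 - 7}} = \frac{1}{-412 + \frac{-25 - 14}{-19}} = \frac{1}{-412 - - \frac{39}{19}} = \frac{1}{-412 + \frac{39}{19}} = \frac{1}{- \frac{7789}{19}} = - \frac{19}{7789} \approx -0.0024393$)
$O + U{\left(-13,9 \right)} = - \frac{19}{7789} + 5 = \frac{38926}{7789}$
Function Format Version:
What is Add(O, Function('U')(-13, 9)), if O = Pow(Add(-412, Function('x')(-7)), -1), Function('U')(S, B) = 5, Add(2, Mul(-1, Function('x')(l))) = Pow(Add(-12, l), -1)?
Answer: Rational(38926, 7789) ≈ 4.9976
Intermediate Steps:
Function('x')(l) = Add(2, Mul(-1, Pow(Add(-12, l), -1)))
O = Rational(-19, 7789) (O = Pow(Add(-412, Mul(Pow(Add(-12, -7), -1), Add(-25, Mul(2, -7)))), -1) = Pow(Add(-412, Mul(Pow(-19, -1), Add(-25, -14))), -1) = Pow(Add(-412, Mul(Rational(-1, 19), -39)), -1) = Pow(Add(-412, Rational(39, 19)), -1) = Pow(Rational(-7789, 19), -1) = Rational(-19, 7789) ≈ -0.0024393)
Add(O, Function('U')(-13, 9)) = Add(Rational(-19, 7789), 5) = Rational(38926, 7789)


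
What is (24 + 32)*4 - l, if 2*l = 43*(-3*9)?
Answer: 1609/2 ≈ 804.50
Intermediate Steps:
l = -1161/2 (l = (43*(-3*9))/2 = (43*(-27))/2 = (½)*(-1161) = -1161/2 ≈ -580.50)
(24 + 32)*4 - l = (24 + 32)*4 - 1*(-1161/2) = 56*4 + 1161/2 = 224 + 1161/2 = 1609/2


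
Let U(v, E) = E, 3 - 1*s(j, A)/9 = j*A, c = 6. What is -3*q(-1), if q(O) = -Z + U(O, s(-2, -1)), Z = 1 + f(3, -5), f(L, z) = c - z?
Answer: 9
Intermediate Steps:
s(j, A) = 27 - 9*A*j (s(j, A) = 27 - 9*j*A = 27 - 9*A*j)
f(L, z) = 6 - z
Z = 12 (Z = 1 + (6 - 1*(-5)) = 1 + (6 + 5) = 1 + 11 = 12)
q(O) = -3 (q(O) = -1*12 + (27 - 9*(-1)*(-2)) = -12 + (27 - 18) = -12 + 9 = -3)
-3*q(-1) = -3*(-3) = 9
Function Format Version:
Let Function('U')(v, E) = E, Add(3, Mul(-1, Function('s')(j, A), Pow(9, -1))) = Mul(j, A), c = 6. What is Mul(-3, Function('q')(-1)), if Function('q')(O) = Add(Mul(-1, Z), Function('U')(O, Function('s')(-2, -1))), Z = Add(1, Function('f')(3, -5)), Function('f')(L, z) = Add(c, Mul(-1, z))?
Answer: 9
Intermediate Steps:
Function('s')(j, A) = Add(27, Mul(-9, A, j)) (Function('s')(j, A) = Add(27, Mul(-9, Mul(j, A))) = Add(27, Mul(-9, Mul(A, j))) = Add(27, Mul(-9, A, j)))
Function('f')(L, z) = Add(6, Mul(-1, z))
Z = 12 (Z = Add(1, Add(6, Mul(-1, -5))) = Add(1, Add(6, 5)) = Add(1, 11) = 12)
Function('q')(O) = -3 (Function('q')(O) = Add(Mul(-1, 12), Add(27, Mul(-9, -1, -2))) = Add(-12, Add(27, -18)) = Add(-12, 9) = -3)
Mul(-3, Function('q')(-1)) = Mul(-3, -3) = 9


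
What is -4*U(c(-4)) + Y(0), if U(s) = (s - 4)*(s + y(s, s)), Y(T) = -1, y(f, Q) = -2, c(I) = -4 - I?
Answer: -33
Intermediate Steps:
U(s) = (-4 + s)*(-2 + s) (U(s) = (s - 4)*(s - 2) = (-4 + s)*(-2 + s))
-4*U(c(-4)) + Y(0) = -4*(8 + (-4 - 1*(-4))² - 6*(-4 - 1*(-4))) - 1 = -4*(8 + (-4 + 4)² - 6*(-4 + 4)) - 1 = -4*(8 + 0² - 6*0) - 1 = -4*(8 + 0 + 0) - 1 = -4*8 - 1 = -32 - 1 = -33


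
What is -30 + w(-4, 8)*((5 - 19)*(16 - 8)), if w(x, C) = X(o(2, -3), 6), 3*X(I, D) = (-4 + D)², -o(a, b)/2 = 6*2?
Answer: -538/3 ≈ -179.33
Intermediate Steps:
o(a, b) = -24 (o(a, b) = -12*2 = -2*12 = -24)
X(I, D) = (-4 + D)²/3
w(x, C) = 4/3 (w(x, C) = (-4 + 6)²/3 = (⅓)*2² = (⅓)*4 = 4/3)
-30 + w(-4, 8)*((5 - 19)*(16 - 8)) = -30 + 4*((5 - 19)*(16 - 8))/3 = -30 + 4*(-14*8)/3 = -30 + (4/3)*(-112) = -30 - 448/3 = -538/3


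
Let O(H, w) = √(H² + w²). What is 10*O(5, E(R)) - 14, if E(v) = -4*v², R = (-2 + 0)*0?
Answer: 36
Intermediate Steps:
R = 0 (R = -2*0 = 0)
10*O(5, E(R)) - 14 = 10*√(5² + (-4*0²)²) - 14 = 10*√(25 + (-4*0)²) - 14 = 10*√(25 + 0²) - 14 = 10*√(25 + 0) - 14 = 10*√25 - 14 = 10*5 - 14 = 50 - 14 = 36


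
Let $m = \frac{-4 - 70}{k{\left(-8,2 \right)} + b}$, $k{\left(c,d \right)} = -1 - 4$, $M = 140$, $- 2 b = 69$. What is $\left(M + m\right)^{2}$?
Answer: $\frac{125619264}{6241} \approx 20128.0$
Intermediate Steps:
$b = - \frac{69}{2}$ ($b = \left(- \frac{1}{2}\right) 69 = - \frac{69}{2} \approx -34.5$)
$k{\left(c,d \right)} = -5$
$m = \frac{148}{79}$ ($m = \frac{-4 - 70}{-5 - \frac{69}{2}} = - \frac{74}{- \frac{79}{2}} = \left(-74\right) \left(- \frac{2}{79}\right) = \frac{148}{79} \approx 1.8734$)
$\left(M + m\right)^{2} = \left(140 + \frac{148}{79}\right)^{2} = \left(\frac{11208}{79}\right)^{2} = \frac{125619264}{6241}$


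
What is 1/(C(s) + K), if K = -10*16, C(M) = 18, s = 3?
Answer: -1/142 ≈ -0.0070423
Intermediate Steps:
K = -160
1/(C(s) + K) = 1/(18 - 160) = 1/(-142) = -1/142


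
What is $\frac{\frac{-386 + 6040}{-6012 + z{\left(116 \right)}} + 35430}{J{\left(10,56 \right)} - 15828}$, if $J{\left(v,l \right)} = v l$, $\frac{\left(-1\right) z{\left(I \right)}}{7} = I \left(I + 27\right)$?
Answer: $- \frac{2163494693}{932325152} \approx -2.3205$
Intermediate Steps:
$z{\left(I \right)} = - 7 I \left(27 + I\right)$ ($z{\left(I \right)} = - 7 I \left(I + 27\right) = - 7 I \left(27 + I\right)$)
$J{\left(v,l \right)} = l v$
$\frac{\frac{-386 + 6040}{-6012 + z{\left(116 \right)}} + 35430}{J{\left(10,56 \right)} - 15828} = \frac{\frac{-386 + 6040}{-6012 - 812 \left(27 + 116\right)} + 35430}{56 \cdot 10 - 15828} = \frac{\frac{5654}{-6012 - 812 \cdot 143} + 35430}{560 - 15828} = \frac{\frac{5654}{-6012 - 116116} + 35430}{-15268} = \left(\frac{5654}{-122128} + 35430\right) \left(- \frac{1}{15268}\right) = \left(5654 \left(- \frac{1}{122128}\right) + 35430\right) \left(- \frac{1}{15268}\right) = \left(- \frac{2827}{61064} + 35430\right) \left(- \frac{1}{15268}\right) = \frac{2163494693}{61064} \left(- \frac{1}{15268}\right) = - \frac{2163494693}{932325152}$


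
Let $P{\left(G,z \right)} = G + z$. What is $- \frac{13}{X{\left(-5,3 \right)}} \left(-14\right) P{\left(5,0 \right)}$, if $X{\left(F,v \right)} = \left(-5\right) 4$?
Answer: $- \frac{91}{2} \approx -45.5$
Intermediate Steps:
$X{\left(F,v \right)} = -20$
$- \frac{13}{X{\left(-5,3 \right)}} \left(-14\right) P{\left(5,0 \right)} = - \frac{13}{-20} \left(-14\right) \left(5 + 0\right) = \left(-13\right) \left(- \frac{1}{20}\right) \left(-14\right) 5 = \frac{13}{20} \left(-14\right) 5 = \left(- \frac{91}{10}\right) 5 = - \frac{91}{2}$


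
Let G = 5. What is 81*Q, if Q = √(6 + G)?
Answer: 81*√11 ≈ 268.65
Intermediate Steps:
Q = √11 (Q = √(6 + 5) = √11 ≈ 3.3166)
81*Q = 81*√11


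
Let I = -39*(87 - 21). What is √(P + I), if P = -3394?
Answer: 4*I*√373 ≈ 77.253*I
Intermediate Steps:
I = -2574 (I = -39*66 = -2574)
√(P + I) = √(-3394 - 2574) = √(-5968) = 4*I*√373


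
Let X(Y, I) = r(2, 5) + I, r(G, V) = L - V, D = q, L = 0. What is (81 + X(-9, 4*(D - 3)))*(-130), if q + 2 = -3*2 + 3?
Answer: -5720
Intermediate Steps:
q = -5 (q = -2 + (-3*2 + 3) = -2 + (-6 + 3) = -2 - 3 = -5)
D = -5
r(G, V) = -V (r(G, V) = 0 - V = -V)
X(Y, I) = -5 + I (X(Y, I) = -1*5 + I = -5 + I)
(81 + X(-9, 4*(D - 3)))*(-130) = (81 + (-5 + 4*(-5 - 3)))*(-130) = (81 + (-5 + 4*(-8)))*(-130) = (81 + (-5 - 32))*(-130) = (81 - 37)*(-130) = 44*(-130) = -5720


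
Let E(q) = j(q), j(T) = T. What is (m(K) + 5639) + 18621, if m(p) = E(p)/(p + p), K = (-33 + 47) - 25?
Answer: 48521/2 ≈ 24261.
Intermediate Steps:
K = -11 (K = 14 - 25 = -11)
E(q) = q
m(p) = ½ (m(p) = p/(p + p) = p/((2*p)) = p*(1/(2*p)) = ½)
(m(K) + 5639) + 18621 = (½ + 5639) + 18621 = 11279/2 + 18621 = 48521/2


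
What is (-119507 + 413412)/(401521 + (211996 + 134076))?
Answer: 293905/747593 ≈ 0.39314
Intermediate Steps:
(-119507 + 413412)/(401521 + (211996 + 134076)) = 293905/(401521 + 346072) = 293905/747593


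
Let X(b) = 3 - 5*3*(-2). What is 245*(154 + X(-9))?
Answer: 45815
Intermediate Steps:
X(b) = 33 (X(b) = 3 - 15*(-2) = 3 + 30 = 33)
245*(154 + X(-9)) = 245*(154 + 33) = 245*187 = 45815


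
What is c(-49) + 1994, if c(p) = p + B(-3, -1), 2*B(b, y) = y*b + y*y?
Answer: 1947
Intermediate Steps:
B(b, y) = y²/2 + b*y/2 (B(b, y) = (y*b + y*y)/2 = (b*y + y²)/2 = (y² + b*y)/2 = y²/2 + b*y/2)
c(p) = 2 + p (c(p) = p + (½)*(-1)*(-3 - 1) = p + (½)*(-1)*(-4) = p + 2 = 2 + p)
c(-49) + 1994 = (2 - 49) + 1994 = -47 + 1994 = 1947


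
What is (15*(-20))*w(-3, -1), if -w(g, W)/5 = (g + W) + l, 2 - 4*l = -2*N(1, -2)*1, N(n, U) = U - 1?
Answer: -7500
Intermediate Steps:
N(n, U) = -1 + U
l = -1 (l = ½ - (-2*(-1 - 2))/4 = ½ - (-2*(-3))/4 = ½ - 3/2 = -1)
w(g, W) = 5 - 5*W - 5*g (w(g, W) = -5*((g + W) - 1) = -5*((W + g) - 1) = -5*(-1 + W + g) = 5 - 5*W - 5*g)
(15*(-20))*w(-3, -1) = (15*(-20))*(5 - 5*(-1) - 5*(-3)) = -300*(5 + 5 + 15) = -300*25 = -7500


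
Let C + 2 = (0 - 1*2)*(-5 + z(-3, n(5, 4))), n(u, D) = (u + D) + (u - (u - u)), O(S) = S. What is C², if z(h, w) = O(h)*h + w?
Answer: 1444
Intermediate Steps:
n(u, D) = D + 2*u (n(u, D) = (D + u) + (u - 1*0) = (D + u) + (u + 0) = (D + u) + u = D + 2*u)
z(h, w) = w + h² (z(h, w) = h*h + w = h² + w = w + h²)
C = -38 (C = -2 + (0 - 1*2)*(-5 + ((4 + 2*5) + (-3)²)) = -2 + (0 - 2)*(-5 + ((4 + 10) + 9)) = -2 - 2*(-5 + (14 + 9)) = -2 - 2*(-5 + 23) = -2 - 2*18 = -2 - 36 = -38)
C² = (-38)² = 1444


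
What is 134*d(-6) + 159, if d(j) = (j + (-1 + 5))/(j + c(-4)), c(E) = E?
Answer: 929/5 ≈ 185.80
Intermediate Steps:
d(j) = (4 + j)/(-4 + j) (d(j) = (j + (-1 + 5))/(j - 4) = (j + 4)/(-4 + j) = (4 + j)/(-4 + j))
134*d(-6) + 159 = 134*((4 - 6)/(-4 - 6)) + 159 = 134*(-2/(-10)) + 159 = 134*(-1/10*(-2)) + 159 = 134*(1/5) + 159 = 134/5 + 159 = 929/5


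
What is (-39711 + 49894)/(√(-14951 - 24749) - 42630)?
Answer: -43410129/181735660 - 10183*I*√397/181735660 ≈ -0.23886 - 0.0011164*I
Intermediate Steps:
(-39711 + 49894)/(√(-14951 - 24749) - 42630) = 10183/(√(-39700) - 42630) = 10183/(10*I*√397 - 42630) = 10183/(-42630 + 10*I*√397)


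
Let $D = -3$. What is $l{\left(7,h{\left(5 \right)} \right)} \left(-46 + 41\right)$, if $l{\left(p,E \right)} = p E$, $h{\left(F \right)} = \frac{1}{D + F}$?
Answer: $- \frac{35}{2} \approx -17.5$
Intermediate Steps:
$h{\left(F \right)} = \frac{1}{-3 + F}$
$l{\left(p,E \right)} = E p$
$l{\left(7,h{\left(5 \right)} \right)} \left(-46 + 41\right) = \frac{1}{-3 + 5} \cdot 7 \left(-46 + 41\right) = \frac{1}{2} \cdot 7 \left(-5\right) = \frac{7}{2} \left(-5\right) = - \frac{35}{2}$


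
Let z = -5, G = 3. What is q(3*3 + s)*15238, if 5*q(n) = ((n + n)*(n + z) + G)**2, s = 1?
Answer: 161659942/5 ≈ 3.2332e+7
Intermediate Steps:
q(n) = (3 + 2*n*(-5 + n))**2/5 (q(n) = ((n + n)*(n - 5) + 3)**2/5 = ((2*n)*(-5 + n) + 3)**2/5 = (2*n*(-5 + n) + 3)**2/5 = (3 + 2*n*(-5 + n))**2/5)
q(3*3 + s)*15238 = ((3 - 10*(3*3 + 1) + 2*(3*3 + 1)**2)**2/5)*15238 = ((3 - 10*(9 + 1) + 2*(9 + 1)**2)**2/5)*15238 = ((3 - 10*10 + 2*10**2)**2/5)*15238 = ((3 - 100 + 2*100)**2/5)*15238 = ((3 - 100 + 200)**2/5)*15238 = ((1/5)*103**2)*15238 = ((1/5)*10609)*15238 = (10609/5)*15238 = 161659942/5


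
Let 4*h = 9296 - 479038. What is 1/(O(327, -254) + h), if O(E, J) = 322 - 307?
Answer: -2/234841 ≈ -8.5164e-6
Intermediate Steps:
O(E, J) = 15
h = -234871/2 (h = (9296 - 479038)/4 = (1/4)*(-469742) = -234871/2 ≈ -1.1744e+5)
1/(O(327, -254) + h) = 1/(15 - 234871/2) = 1/(-234841/2) = -2/234841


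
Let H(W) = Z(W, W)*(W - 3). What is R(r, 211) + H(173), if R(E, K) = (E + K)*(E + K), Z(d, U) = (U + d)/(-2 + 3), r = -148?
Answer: 62789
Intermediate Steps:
Z(d, U) = U + d (Z(d, U) = (U + d)/1 = (U + d)*1 = U + d)
R(E, K) = (E + K)**2
H(W) = 2*W*(-3 + W) (H(W) = (W + W)*(W - 3) = (2*W)*(-3 + W) = 2*W*(-3 + W))
R(r, 211) + H(173) = (-148 + 211)**2 + 2*173*(-3 + 173) = 63**2 + 2*173*170 = 3969 + 58820 = 62789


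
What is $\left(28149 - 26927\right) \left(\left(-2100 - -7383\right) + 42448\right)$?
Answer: $58327282$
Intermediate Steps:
$\left(28149 - 26927\right) \left(\left(-2100 - -7383\right) + 42448\right) = 1222 \left(\left(-2100 + 7383\right) + 42448\right) = 1222 \left(5283 + 42448\right) = 1222 \cdot 47731 = 58327282$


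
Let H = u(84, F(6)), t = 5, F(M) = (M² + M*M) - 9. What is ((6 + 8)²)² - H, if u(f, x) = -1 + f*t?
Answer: 37997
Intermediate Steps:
F(M) = -9 + 2*M² (F(M) = (M² + M²) - 9 = 2*M² - 9 = -9 + 2*M²)
u(f, x) = -1 + 5*f (u(f, x) = -1 + f*5 = -1 + 5*f)
H = 419 (H = -1 + 5*84 = -1 + 420 = 419)
((6 + 8)²)² - H = ((6 + 8)²)² - 1*419 = (14²)² - 419 = 196² - 419 = 38416 - 419 = 37997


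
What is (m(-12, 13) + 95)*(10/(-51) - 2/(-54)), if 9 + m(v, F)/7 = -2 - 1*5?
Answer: 73/27 ≈ 2.7037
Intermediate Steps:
m(v, F) = -112 (m(v, F) = -63 + 7*(-2 - 1*5) = -63 + 7*(-2 - 5) = -63 + 7*(-7) = -63 - 49 = -112)
(m(-12, 13) + 95)*(10/(-51) - 2/(-54)) = (-112 + 95)*(10/(-51) - 2/(-54)) = -17*(10*(-1/51) - 2*(-1)/54) = -17*(-10/51 - 1*(-1/27)) = -17*(-10/51 + 1/27) = -17*(-73/459) = 73/27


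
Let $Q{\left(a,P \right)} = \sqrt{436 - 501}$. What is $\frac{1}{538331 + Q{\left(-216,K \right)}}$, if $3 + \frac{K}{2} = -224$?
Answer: $\frac{538331}{289800265626} - \frac{i \sqrt{65}}{289800265626} \approx 1.8576 \cdot 10^{-6} - 2.782 \cdot 10^{-11} i$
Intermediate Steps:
$K = -454$ ($K = -6 + 2 \left(-224\right) = -6 - 448 = -454$)
$Q{\left(a,P \right)} = i \sqrt{65}$ ($Q{\left(a,P \right)} = \sqrt{-65} = i \sqrt{65}$)
$\frac{1}{538331 + Q{\left(-216,K \right)}} = \frac{1}{538331 + i \sqrt{65}}$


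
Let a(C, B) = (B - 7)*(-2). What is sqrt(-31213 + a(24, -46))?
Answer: I*sqrt(31107) ≈ 176.37*I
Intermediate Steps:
a(C, B) = 14 - 2*B (a(C, B) = (-7 + B)*(-2) = 14 - 2*B)
sqrt(-31213 + a(24, -46)) = sqrt(-31213 + (14 - 2*(-46))) = sqrt(-31213 + (14 + 92)) = sqrt(-31213 + 106) = sqrt(-31107) = I*sqrt(31107)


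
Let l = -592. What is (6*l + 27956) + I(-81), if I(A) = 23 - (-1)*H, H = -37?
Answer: 24390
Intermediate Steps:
I(A) = -14 (I(A) = 23 - (-1)*(-37) = 23 - 1*37 = 23 - 37 = -14)
(6*l + 27956) + I(-81) = (6*(-592) + 27956) - 14 = (-3552 + 27956) - 14 = 24404 - 14 = 24390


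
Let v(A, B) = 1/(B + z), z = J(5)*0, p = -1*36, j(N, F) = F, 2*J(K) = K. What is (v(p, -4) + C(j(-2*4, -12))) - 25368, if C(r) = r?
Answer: -101521/4 ≈ -25380.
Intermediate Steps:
J(K) = K/2
p = -36
z = 0 (z = ((½)*5)*0 = (5/2)*0 = 0)
v(A, B) = 1/B (v(A, B) = 1/(B + 0) = 1/B)
(v(p, -4) + C(j(-2*4, -12))) - 25368 = (1/(-4) - 12) - 25368 = (-¼ - 12) - 25368 = -49/4 - 25368 = -101521/4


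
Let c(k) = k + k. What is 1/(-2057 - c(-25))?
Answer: -1/2007 ≈ -0.00049826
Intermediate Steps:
c(k) = 2*k
1/(-2057 - c(-25)) = 1/(-2057 - 2*(-25)) = 1/(-2057 - 1*(-50)) = 1/(-2057 + 50) = 1/(-2007) = -1/2007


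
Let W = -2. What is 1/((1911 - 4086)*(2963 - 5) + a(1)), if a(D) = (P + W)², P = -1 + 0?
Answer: -1/6433641 ≈ -1.5543e-7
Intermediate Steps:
P = -1
a(D) = 9 (a(D) = (-1 - 2)² = (-3)² = 9)
1/((1911 - 4086)*(2963 - 5) + a(1)) = 1/((1911 - 4086)*(2963 - 5) + 9) = 1/(-2175*2958 + 9) = 1/(-6433650 + 9) = 1/(-6433641) = -1/6433641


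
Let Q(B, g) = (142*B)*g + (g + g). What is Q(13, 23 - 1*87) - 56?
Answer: -118328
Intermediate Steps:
Q(B, g) = 2*g + 142*B*g (Q(B, g) = 142*B*g + 2*g = 2*g + 142*B*g)
Q(13, 23 - 1*87) - 56 = 2*(23 - 1*87)*(1 + 71*13) - 56 = 2*(23 - 87)*(1 + 923) - 56 = 2*(-64)*924 - 56 = -118272 - 56 = -118328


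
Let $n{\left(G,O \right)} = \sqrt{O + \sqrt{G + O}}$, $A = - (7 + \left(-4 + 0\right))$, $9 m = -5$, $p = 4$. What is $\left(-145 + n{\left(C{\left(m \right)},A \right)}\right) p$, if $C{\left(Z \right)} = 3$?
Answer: $-580 + 4 i \sqrt{3} \approx -580.0 + 6.9282 i$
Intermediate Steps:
$m = - \frac{5}{9}$ ($m = \frac{1}{9} \left(-5\right) = - \frac{5}{9} \approx -0.55556$)
$A = -3$ ($A = - (7 - 4) = \left(-1\right) 3 = -3$)
$\left(-145 + n{\left(C{\left(m \right)},A \right)}\right) p = \left(-145 + \sqrt{-3 + \sqrt{3 - 3}}\right) 4 = \left(-145 + \sqrt{-3 + \sqrt{0}}\right) 4 = \left(-145 + \sqrt{-3 + 0}\right) 4 = \left(-145 + \sqrt{-3}\right) 4 = \left(-145 + i \sqrt{3}\right) 4 = -580 + 4 i \sqrt{3}$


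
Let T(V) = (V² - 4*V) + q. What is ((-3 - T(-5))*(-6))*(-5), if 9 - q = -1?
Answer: -1740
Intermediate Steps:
q = 10 (q = 9 - 1*(-1) = 9 + 1 = 10)
T(V) = 10 + V² - 4*V (T(V) = (V² - 4*V) + 10 = 10 + V² - 4*V)
((-3 - T(-5))*(-6))*(-5) = ((-3 - (10 + (-5)² - 4*(-5)))*(-6))*(-5) = ((-3 - (10 + 25 + 20))*(-6))*(-5) = ((-3 - 1*55)*(-6))*(-5) = ((-3 - 55)*(-6))*(-5) = -58*(-6)*(-5) = 348*(-5) = -1740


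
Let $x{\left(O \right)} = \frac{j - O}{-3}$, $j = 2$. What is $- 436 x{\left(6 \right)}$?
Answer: $- \frac{1744}{3} \approx -581.33$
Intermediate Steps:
$x{\left(O \right)} = - \frac{2}{3} + \frac{O}{3}$ ($x{\left(O \right)} = \frac{2 - O}{-3} = \left(2 - O\right) \left(- \frac{1}{3}\right) = - \frac{2}{3} + \frac{O}{3}$)
$- 436 x{\left(6 \right)} = - 436 \left(- \frac{2}{3} + \frac{1}{3} \cdot 6\right) = - 436 \left(- \frac{2}{3} + 2\right) = \left(-436\right) \frac{4}{3} = - \frac{1744}{3}$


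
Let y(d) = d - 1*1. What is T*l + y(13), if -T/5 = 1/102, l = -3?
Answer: 413/34 ≈ 12.147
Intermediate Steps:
y(d) = -1 + d (y(d) = d - 1 = -1 + d)
T = -5/102 ≈ -0.049020
T*l + y(13) = -5/102*(-3) + (-1 + 13) = 5/34 + 12 = 413/34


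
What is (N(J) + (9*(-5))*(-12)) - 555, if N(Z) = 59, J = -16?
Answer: 44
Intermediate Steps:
(N(J) + (9*(-5))*(-12)) - 555 = (59 + (9*(-5))*(-12)) - 555 = (59 - 45*(-12)) - 555 = (59 + 540) - 555 = 599 - 555 = 44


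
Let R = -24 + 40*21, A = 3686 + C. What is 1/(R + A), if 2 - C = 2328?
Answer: 1/2176 ≈ 0.00045956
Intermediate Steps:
C = -2326 (C = 2 - 1*2328 = 2 - 2328 = -2326)
A = 1360 (A = 3686 - 2326 = 1360)
R = 816 (R = -24 + 840 = 816)
1/(R + A) = 1/(816 + 1360) = 1/2176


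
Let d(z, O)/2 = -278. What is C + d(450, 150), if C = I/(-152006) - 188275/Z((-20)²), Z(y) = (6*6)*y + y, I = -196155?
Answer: -25530856169/44993776 ≈ -567.43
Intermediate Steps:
d(z, O) = -556 (d(z, O) = 2*(-278) = -556)
Z(y) = 37*y (Z(y) = 36*y + y = 37*y)
C = -514316713/44993776 (C = -196155/(-152006) - 188275/(37*(-20)²) = -196155*(-1/152006) - 188275/(37*400) = 196155/152006 - 188275/14800 = 196155/152006 - 188275*1/14800 = 196155/152006 - 7531/592 = -514316713/44993776 ≈ -11.431)
C + d(450, 150) = -514316713/44993776 - 556 = -25530856169/44993776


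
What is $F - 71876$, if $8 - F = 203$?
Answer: $-72071$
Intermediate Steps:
$F = -195$ ($F = 8 - 203 = -195$)
$F - 71876 = -195 - 71876 = -72071$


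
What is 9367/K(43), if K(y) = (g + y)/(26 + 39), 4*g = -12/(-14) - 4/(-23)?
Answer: 196051310/13929 ≈ 14075.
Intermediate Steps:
g = 83/322 (g = (-12/(-14) - 4/(-23))/4 = (-12*(-1/14) - 4*(-1/23))/4 = (6/7 + 4/23)/4 = (1/4)*(166/161) = 83/322 ≈ 0.25776)
K(y) = 83/20930 + y/65 (K(y) = (83/322 + y)/(26 + 39) = (83/322 + y)/65 = (83/322 + y)*(1/65) = 83/20930 + y/65)
9367/K(43) = 9367/(83/20930 + (1/65)*43) = 9367/(83/20930 + 43/65) = 9367/(13929/20930) = 9367*(20930/13929) = 196051310/13929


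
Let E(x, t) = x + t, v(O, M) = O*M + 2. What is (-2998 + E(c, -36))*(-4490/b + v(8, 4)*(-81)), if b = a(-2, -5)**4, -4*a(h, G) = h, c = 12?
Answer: 225423068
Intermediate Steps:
a(h, G) = -h/4
v(O, M) = 2 + M*O (v(O, M) = M*O + 2 = 2 + M*O)
b = 1/16 (b = (-1/4*(-2))**4 = (1/2)**4 = 1/16 ≈ 0.062500)
E(x, t) = t + x
(-2998 + E(c, -36))*(-4490/b + v(8, 4)*(-81)) = (-2998 + (-36 + 12))*(-4490/1/16 + (2 + 4*8)*(-81)) = (-2998 - 24)*(-4490*16 + (2 + 32)*(-81)) = -3022*(-71840 + 34*(-81)) = -3022*(-71840 - 2754) = -3022*(-74594) = 225423068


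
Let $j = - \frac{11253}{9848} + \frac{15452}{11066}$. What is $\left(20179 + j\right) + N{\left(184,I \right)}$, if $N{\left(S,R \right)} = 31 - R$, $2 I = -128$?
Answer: $\frac{1104723484415}{54488984} \approx 20274.0$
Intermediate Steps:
$I = -64$ ($I = \frac{1}{2} \left(-128\right) = -64$)
$j = \frac{13822799}{54488984}$ ($j = \left(-11253\right) \frac{1}{9848} + 15452 \cdot \frac{1}{11066} = - \frac{11253}{9848} + \frac{7726}{5533} = \frac{13822799}{54488984} \approx 0.25368$)
$\left(20179 + j\right) + N{\left(184,I \right)} = \left(20179 + \frac{13822799}{54488984}\right) + \left(31 - -64\right) = \frac{1099547030935}{54488984} + \left(31 + 64\right) = \frac{1099547030935}{54488984} + 95 = \frac{1104723484415}{54488984}$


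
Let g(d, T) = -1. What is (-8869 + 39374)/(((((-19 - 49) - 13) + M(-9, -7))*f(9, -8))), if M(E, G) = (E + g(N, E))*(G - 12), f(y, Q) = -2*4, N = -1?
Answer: -30505/872 ≈ -34.983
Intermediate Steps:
f(y, Q) = -8
M(E, G) = (-1 + E)*(-12 + G) (M(E, G) = (E - 1)*(G - 12) = (-1 + E)*(-12 + G))
(-8869 + 39374)/(((((-19 - 49) - 13) + M(-9, -7))*f(9, -8))) = (-8869 + 39374)/(((((-19 - 49) - 13) + (12 - 1*(-7) - 12*(-9) - 9*(-7)))*(-8))) = 30505/((((-68 - 13) + (12 + 7 + 108 + 63))*(-8))) = 30505/(((-81 + 190)*(-8))) = 30505/((109*(-8))) = 30505/(-872) = 30505*(-1/872) = -30505/872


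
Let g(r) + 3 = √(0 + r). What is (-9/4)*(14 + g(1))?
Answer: -27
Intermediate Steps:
g(r) = -3 + √r (g(r) = -3 + √(0 + r) = -3 + √r)
(-9/4)*(14 + g(1)) = (-9/4)*(14 + (-3 + √1)) = (-9*¼)*(14 + (-3 + 1)) = -9*(14 - 2)/4 = -9/4*12 = -27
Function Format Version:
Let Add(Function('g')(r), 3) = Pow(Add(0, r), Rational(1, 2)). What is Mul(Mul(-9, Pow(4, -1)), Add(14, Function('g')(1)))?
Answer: -27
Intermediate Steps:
Function('g')(r) = Add(-3, Pow(r, Rational(1, 2))) (Function('g')(r) = Add(-3, Pow(Add(0, r), Rational(1, 2))) = Add(-3, Pow(r, Rational(1, 2))))
Mul(Mul(-9, Pow(4, -1)), Add(14, Function('g')(1))) = Mul(Mul(-9, Pow(4, -1)), Add(14, Add(-3, Pow(1, Rational(1, 2))))) = Mul(Mul(-9, Rational(1, 4)), Add(14, Add(-3, 1))) = Mul(Rational(-9, 4), Add(14, -2)) = Mul(Rational(-9, 4), 12) = -27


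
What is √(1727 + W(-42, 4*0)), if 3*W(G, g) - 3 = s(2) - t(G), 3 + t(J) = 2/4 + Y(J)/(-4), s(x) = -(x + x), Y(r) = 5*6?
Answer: √1730 ≈ 41.593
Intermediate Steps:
Y(r) = 30
s(x) = -2*x
t(J) = -10 (t(J) = -3 + (2/4 + 30/(-4)) = -3 + (2*(¼) + 30*(-¼)) = -3 + (½ - 15/2) = -3 - 7 = -10)
W(G, g) = 3 (W(G, g) = 1 + (-2*2 - 1*(-10))/3 = 1 + (-4 + 10)/3 = 1 + (⅓)*6 = 1 + 2 = 3)
√(1727 + W(-42, 4*0)) = √(1727 + 3) = √1730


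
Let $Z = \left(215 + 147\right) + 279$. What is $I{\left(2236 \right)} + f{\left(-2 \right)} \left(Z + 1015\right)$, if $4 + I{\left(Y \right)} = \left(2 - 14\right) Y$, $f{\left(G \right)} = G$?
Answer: $-30148$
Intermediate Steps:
$I{\left(Y \right)} = -4 - 12 Y$ ($I{\left(Y \right)} = -4 + \left(2 - 14\right) Y = -4 - 12 Y$)
$Z = 641$ ($Z = 362 + 279 = 641$)
$I{\left(2236 \right)} + f{\left(-2 \right)} \left(Z + 1015\right) = \left(-4 - 26832\right) - 2 \left(641 + 1015\right) = \left(-4 - 26832\right) - 3312 = -26836 - 3312 = -30148$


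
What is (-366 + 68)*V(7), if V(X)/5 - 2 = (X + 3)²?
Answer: -151980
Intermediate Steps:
V(X) = 10 + 5*(3 + X)² (V(X) = 10 + 5*(X + 3)² = 10 + 5*(3 + X)²)
(-366 + 68)*V(7) = (-366 + 68)*(10 + 5*(3 + 7)²) = -298*(10 + 5*10²) = -298*(10 + 5*100) = -298*(10 + 500) = -298*510 = -151980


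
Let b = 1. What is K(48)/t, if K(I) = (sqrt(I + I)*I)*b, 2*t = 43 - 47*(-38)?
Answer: 384*sqrt(6)/1829 ≈ 0.51427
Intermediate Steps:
t = 1829/2 (t = (43 - 47*(-38))/2 = (43 + 1786)/2 = (1/2)*1829 = 1829/2 ≈ 914.50)
K(I) = sqrt(2)*I**(3/2) (K(I) = (sqrt(I + I)*I)*1 = (sqrt(2*I)*I)*1 = ((sqrt(2)*sqrt(I))*I)*1 = (sqrt(2)*I**(3/2))*1 = sqrt(2)*I**(3/2))
K(48)/t = (sqrt(2)*48**(3/2))/(1829/2) = (sqrt(2)*(192*sqrt(3)))*(2/1829) = (192*sqrt(6))*(2/1829) = 384*sqrt(6)/1829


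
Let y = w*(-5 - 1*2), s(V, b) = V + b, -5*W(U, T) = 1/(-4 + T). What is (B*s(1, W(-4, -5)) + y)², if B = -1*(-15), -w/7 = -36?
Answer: 27520516/9 ≈ 3.0578e+6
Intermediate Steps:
w = 252 (w = -7*(-36) = 252)
W(U, T) = -1/(5*(-4 + T))
B = 15
y = -1764 (y = 252*(-5 - 1*2) = 252*(-5 - 2) = 252*(-7) = -1764)
(B*s(1, W(-4, -5)) + y)² = (15*(1 - 1/(-20 + 5*(-5))) - 1764)² = (15*(1 - 1/(-20 - 25)) - 1764)² = (15*(1 - 1/(-45)) - 1764)² = (15*(1 - 1*(-1/45)) - 1764)² = (15*(1 + 1/45) - 1764)² = (15*(46/45) - 1764)² = (46/3 - 1764)² = (-5246/3)² = 27520516/9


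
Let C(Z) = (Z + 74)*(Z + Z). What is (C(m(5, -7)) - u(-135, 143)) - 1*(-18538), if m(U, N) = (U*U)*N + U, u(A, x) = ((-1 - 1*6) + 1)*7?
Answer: 51220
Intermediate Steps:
u(A, x) = -42 (u(A, x) = ((-1 - 6) + 1)*7 = (-7 + 1)*7 = -6*7 = -42)
m(U, N) = U + N*U² (m(U, N) = U²*N + U = N*U² + U = U + N*U²)
C(Z) = 2*Z*(74 + Z) (C(Z) = (74 + Z)*(2*Z) = 2*Z*(74 + Z))
(C(m(5, -7)) - u(-135, 143)) - 1*(-18538) = (2*(5*(1 - 7*5))*(74 + 5*(1 - 7*5)) - 1*(-42)) - 1*(-18538) = (2*(5*(1 - 35))*(74 + 5*(1 - 35)) + 42) + 18538 = (2*(5*(-34))*(74 + 5*(-34)) + 42) + 18538 = (2*(-170)*(74 - 170) + 42) + 18538 = (2*(-170)*(-96) + 42) + 18538 = (32640 + 42) + 18538 = 32682 + 18538 = 51220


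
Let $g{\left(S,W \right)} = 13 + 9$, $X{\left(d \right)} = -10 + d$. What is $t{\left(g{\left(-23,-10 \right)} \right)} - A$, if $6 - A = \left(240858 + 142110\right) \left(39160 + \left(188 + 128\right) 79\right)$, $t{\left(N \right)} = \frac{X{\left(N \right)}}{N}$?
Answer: $\frac{270131840292}{11} \approx 2.4557 \cdot 10^{10}$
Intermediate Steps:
$g{\left(S,W \right)} = 22$
$t{\left(N \right)} = \frac{-10 + N}{N}$
$A = -24557440026$ ($A = 6 - \left(240858 + 142110\right) \left(39160 + \left(188 + 128\right) 79\right) = 6 - 382968 \left(39160 + 316 \cdot 79\right) = 6 - 382968 \left(39160 + 24964\right) = 6 - 382968 \cdot 64124 = 6 - 24557440032 = -24557440026$)
$t{\left(g{\left(-23,-10 \right)} \right)} - A = \frac{-10 + 22}{22} - -24557440026 = \frac{1}{22} \cdot 12 + 24557440026 = \frac{6}{11} + 24557440026 = \frac{270131840292}{11}$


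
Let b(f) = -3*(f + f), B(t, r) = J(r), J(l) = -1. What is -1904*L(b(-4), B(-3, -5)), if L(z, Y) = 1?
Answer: -1904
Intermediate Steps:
B(t, r) = -1
b(f) = -6*f
-1904*L(b(-4), B(-3, -5)) = -1904*1 = -1904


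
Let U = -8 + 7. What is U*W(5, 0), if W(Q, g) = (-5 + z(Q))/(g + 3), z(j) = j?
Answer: 0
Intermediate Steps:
U = -1
W(Q, g) = (-5 + Q)/(3 + g) (W(Q, g) = (-5 + Q)/(g + 3) = (-5 + Q)/(3 + g))
U*W(5, 0) = -(-5 + 5)/(3 + 0) = -0/3 = -1*0 = 0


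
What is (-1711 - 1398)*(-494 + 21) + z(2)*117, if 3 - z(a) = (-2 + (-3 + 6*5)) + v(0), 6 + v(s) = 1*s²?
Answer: 1468685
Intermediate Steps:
v(s) = -6 + s² (v(s) = -6 + 1*s² = -6 + s²)
z(a) = -16 (z(a) = 3 - ((-2 + (-3 + 6*5)) + (-6 + 0²)) = 3 - ((-2 + (-3 + 30)) + (-6 + 0)) = 3 - ((-2 + 27) - 6) = 3 - (25 - 6) = 3 - 1*19 = 3 - 19 = -16)
(-1711 - 1398)*(-494 + 21) + z(2)*117 = (-1711 - 1398)*(-494 + 21) - 16*117 = -3109*(-473) - 1872 = 1470557 - 1872 = 1468685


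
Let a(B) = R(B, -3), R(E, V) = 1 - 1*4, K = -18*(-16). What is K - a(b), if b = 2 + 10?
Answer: 291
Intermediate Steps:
b = 12
K = 288
R(E, V) = -3 (R(E, V) = 1 - 4 = -3)
a(B) = -3
K - a(b) = 288 - 1*(-3) = 288 + 3 = 291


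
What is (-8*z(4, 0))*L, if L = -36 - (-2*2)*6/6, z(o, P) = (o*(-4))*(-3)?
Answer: 12288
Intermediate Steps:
z(o, P) = 12*o (z(o, P) = -4*o*(-3) = 12*o)
L = -32 (L = -36 - (-4)*6*(⅙) = -36 - (-4) = -36 - 1*(-4) = -36 + 4 = -32)
(-8*z(4, 0))*L = -96*4*(-32) = -8*48*(-32) = -384*(-32) = 12288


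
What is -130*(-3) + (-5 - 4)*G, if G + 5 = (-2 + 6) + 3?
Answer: 372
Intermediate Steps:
G = 2 (G = -5 + ((-2 + 6) + 3) = -5 + (4 + 3) = -5 + 7 = 2)
-130*(-3) + (-5 - 4)*G = -130*(-3) + (-5 - 4)*2 = 390 - 9*2 = 390 - 18 = 372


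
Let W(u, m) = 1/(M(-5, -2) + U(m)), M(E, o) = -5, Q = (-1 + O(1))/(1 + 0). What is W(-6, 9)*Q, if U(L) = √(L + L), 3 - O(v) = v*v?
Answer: -5/7 - 3*√2/7 ≈ -1.3204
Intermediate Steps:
O(v) = 3 - v² (O(v) = 3 - v*v = 3 - v²)
Q = 1 (Q = (-1 + (3 - 1*1²))/(1 + 0) = (-1 + (3 - 1*1))/1 = (-1 + (3 - 1))*1 = (-1 + 2)*1 = 1*1 = 1)
U(L) = √2*√L (U(L) = √(2*L) = √2*√L)
W(u, m) = 1/(-5 + √2*√m)
W(-6, 9)*Q = 1/(-5 + √2*√9) = 1/(-5 + √2*3) = 1/(-5 + 3*√2)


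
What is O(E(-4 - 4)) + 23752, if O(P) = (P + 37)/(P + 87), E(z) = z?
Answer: 1876437/79 ≈ 23752.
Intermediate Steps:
O(P) = (37 + P)/(87 + P)
O(E(-4 - 4)) + 23752 = (37 + (-4 - 4))/(87 + (-4 - 4)) + 23752 = (37 - 8)/(87 - 8) + 23752 = 29/79 + 23752 = 1876437/79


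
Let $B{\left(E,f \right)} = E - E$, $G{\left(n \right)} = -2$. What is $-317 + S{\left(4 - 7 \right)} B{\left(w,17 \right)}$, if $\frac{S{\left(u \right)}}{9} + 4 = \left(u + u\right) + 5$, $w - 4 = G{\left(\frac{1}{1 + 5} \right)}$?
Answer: $-317$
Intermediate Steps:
$w = 2$ ($w = 4 - 2 = 2$)
$S{\left(u \right)} = 9 + 18 u$ ($S{\left(u \right)} = -36 + 9 \left(\left(u + u\right) + 5\right) = -36 + 9 \left(2 u + 5\right) = -36 + 9 \left(5 + 2 u\right) = -36 + \left(45 + 18 u\right) = 9 + 18 u$)
$B{\left(E,f \right)} = 0$
$-317 + S{\left(4 - 7 \right)} B{\left(w,17 \right)} = -317 + \left(9 + 18 \left(4 - 7\right)\right) 0 = -317 + \left(9 + 18 \left(-3\right)\right) 0 = -317 + \left(9 - 54\right) 0 = -317 - 0 = -317 + 0 = -317$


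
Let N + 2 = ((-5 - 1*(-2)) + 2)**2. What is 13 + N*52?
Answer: -39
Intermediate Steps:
N = -1 (N = -2 + ((-5 - 1*(-2)) + 2)**2 = -2 + ((-5 + 2) + 2)**2 = -2 + (-3 + 2)**2 = -2 + (-1)**2 = -2 + 1 = -1)
13 + N*52 = 13 - 1*52 = 13 - 52 = -39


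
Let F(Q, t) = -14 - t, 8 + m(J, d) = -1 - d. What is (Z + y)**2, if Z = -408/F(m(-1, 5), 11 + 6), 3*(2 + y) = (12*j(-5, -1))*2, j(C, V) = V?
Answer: 9604/961 ≈ 9.9938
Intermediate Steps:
m(J, d) = -9 - d (m(J, d) = -8 + (-1 - d) = -9 - d)
y = -10 (y = -2 + ((12*(-1))*2)/3 = -2 + (-12*2)/3 = -2 + (1/3)*(-24) = -2 - 8 = -10)
Z = 408/31 (Z = -408/(-14 - (11 + 6)) = -408/(-14 - 1*17) = -408/(-14 - 17) = -408/(-31) = -408*(-1/31) = 408/31 ≈ 13.161)
(Z + y)**2 = (408/31 - 10)**2 = (98/31)**2 = 9604/961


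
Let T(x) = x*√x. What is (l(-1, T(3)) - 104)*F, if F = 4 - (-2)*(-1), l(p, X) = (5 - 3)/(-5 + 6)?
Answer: -204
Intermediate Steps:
T(x) = x^(3/2)
l(p, X) = 2 (l(p, X) = 2/1 = 2*1 = 2)
F = 2 (F = 4 - 1*2 = 4 - 2 = 2)
(l(-1, T(3)) - 104)*F = (2 - 104)*2 = -102*2 = -204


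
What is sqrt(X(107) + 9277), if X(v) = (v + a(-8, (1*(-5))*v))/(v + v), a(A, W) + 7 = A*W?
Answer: sqrt(106446703)/107 ≈ 96.423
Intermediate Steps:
a(A, W) = -7 + A*W
X(v) = (-7 + 41*v)/(2*v) (X(v) = (v + (-7 - 8*1*(-5)*v))/(v + v) = (v + (-7 - (-40)*v))/((2*v)) = (v + (-7 + 40*v))*(1/(2*v)) = (-7 + 41*v)*(1/(2*v)) = (-7 + 41*v)/(2*v))
sqrt(X(107) + 9277) = sqrt((1/2)*(-7 + 41*107)/107 + 9277) = sqrt((1/2)*(1/107)*(-7 + 4387) + 9277) = sqrt((1/2)*(1/107)*4380 + 9277) = sqrt(2190/107 + 9277) = sqrt(994829/107) = sqrt(106446703)/107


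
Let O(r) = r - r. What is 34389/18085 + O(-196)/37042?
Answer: 34389/18085 ≈ 1.9015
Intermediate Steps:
O(r) = 0
34389/18085 + O(-196)/37042 = 34389/18085 + 0/37042 = 34389*(1/18085) + 0*(1/37042) = 34389/18085 + 0 = 34389/18085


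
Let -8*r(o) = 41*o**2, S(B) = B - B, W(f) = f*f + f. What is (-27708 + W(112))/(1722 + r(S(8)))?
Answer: -7526/861 ≈ -8.7410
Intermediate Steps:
W(f) = f + f**2 (W(f) = f**2 + f = f + f**2)
S(B) = 0
r(o) = -41*o**2/8
(-27708 + W(112))/(1722 + r(S(8))) = (-27708 + 112*(1 + 112))/(1722 - 41/8*0**2) = (-27708 + 112*113)/(1722 - 41/8*0) = (-27708 + 12656)/(1722 + 0) = -15052/1722 = -15052*1/1722 = -7526/861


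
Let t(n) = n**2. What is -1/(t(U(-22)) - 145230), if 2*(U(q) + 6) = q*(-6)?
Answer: 1/141630 ≈ 7.0606e-6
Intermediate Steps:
U(q) = -6 - 3*q (U(q) = -6 + (q*(-6))/2 = -6 + (-6*q)/2 = -6 - 3*q)
-1/(t(U(-22)) - 145230) = -1/((-6 - 3*(-22))**2 - 145230) = -1/((-6 + 66)**2 - 145230) = -1/(60**2 - 145230) = -1/(3600 - 145230) = -1/(-141630) = -1*(-1/141630) = 1/141630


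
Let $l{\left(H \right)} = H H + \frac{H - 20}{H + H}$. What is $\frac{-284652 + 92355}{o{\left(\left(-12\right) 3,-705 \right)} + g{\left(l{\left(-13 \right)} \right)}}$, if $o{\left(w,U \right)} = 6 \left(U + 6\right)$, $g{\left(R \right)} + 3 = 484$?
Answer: $\frac{192297}{3713} \approx 51.79$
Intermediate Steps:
$l{\left(H \right)} = H^{2} + \frac{-20 + H}{2 H}$
$g{\left(R \right)} = 481$ ($g{\left(R \right)} = -3 + 484 = 481$)
$o{\left(w,U \right)} = 36 + 6 U$ ($o{\left(w,U \right)} = 6 \left(6 + U\right) = 36 + 6 U$)
$\frac{-284652 + 92355}{o{\left(\left(-12\right) 3,-705 \right)} + g{\left(l{\left(-13 \right)} \right)}} = \frac{-284652 + 92355}{\left(36 + 6 \left(-705\right)\right) + 481} = - \frac{192297}{\left(36 - 4230\right) + 481} = - \frac{192297}{-4194 + 481} = - \frac{192297}{-3713} = \left(-192297\right) \left(- \frac{1}{3713}\right) = \frac{192297}{3713}$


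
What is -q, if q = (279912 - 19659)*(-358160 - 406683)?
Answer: 199052685279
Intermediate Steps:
q = -199052685279 (q = 260253*(-764843) = -199052685279)
-q = -1*(-199052685279) = 199052685279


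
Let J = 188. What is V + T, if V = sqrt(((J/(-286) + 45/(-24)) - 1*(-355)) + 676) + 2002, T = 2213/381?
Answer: 764975/381 + sqrt(336498162)/572 ≈ 2039.9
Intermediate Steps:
T = 2213/381 (T = 2213*(1/381) = 2213/381 ≈ 5.8084)
V = 2002 + sqrt(336498162)/572 (V = sqrt(((188/(-286) + 45/(-24)) - 1*(-355)) + 676) + 2002 = sqrt(((188*(-1/286) + 45*(-1/24)) + 355) + 676) + 2002 = sqrt(((-94/143 - 15/8) + 355) + 676) + 2002 = sqrt((-2897/1144 + 355) + 676) + 2002 = sqrt(403223/1144 + 676) + 2002 = sqrt(1176567/1144) + 2002 = sqrt(336498162)/572 + 2002 = 2002 + sqrt(336498162)/572 ≈ 2034.1)
V + T = (2002 + sqrt(336498162)/572) + 2213/381 = 764975/381 + sqrt(336498162)/572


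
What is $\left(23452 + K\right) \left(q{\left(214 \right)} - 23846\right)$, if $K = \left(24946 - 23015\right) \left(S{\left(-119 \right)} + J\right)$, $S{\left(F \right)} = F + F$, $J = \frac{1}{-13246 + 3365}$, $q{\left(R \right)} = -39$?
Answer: $\frac{102929133750245}{9881} \approx 1.0417 \cdot 10^{10}$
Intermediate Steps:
$J = - \frac{1}{9881}$ ($J = \frac{1}{-9881} = - \frac{1}{9881} \approx -0.0001012$)
$S{\left(F \right)} = 2 F$
$K = - \frac{4541092149}{9881}$ ($K = \left(24946 - 23015\right) \left(2 \left(-119\right) - \frac{1}{9881}\right) = 1931 \left(-238 - \frac{1}{9881}\right) = 1931 \left(- \frac{2351679}{9881}\right) = - \frac{4541092149}{9881} \approx -4.5958 \cdot 10^{5}$)
$\left(23452 + K\right) \left(q{\left(214 \right)} - 23846\right) = \left(23452 - \frac{4541092149}{9881}\right) \left(-39 - 23846\right) = \left(- \frac{4309362937}{9881}\right) \left(-23885\right) = \frac{102929133750245}{9881}$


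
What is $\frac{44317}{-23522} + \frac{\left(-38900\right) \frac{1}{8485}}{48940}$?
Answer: $- \frac{184038107261}{97676492798} \approx -1.8842$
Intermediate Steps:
$\frac{44317}{-23522} + \frac{\left(-38900\right) \frac{1}{8485}}{48940} = 44317 \left(- \frac{1}{23522}\right) + \left(-38900\right) \frac{1}{8485} \cdot \frac{1}{48940} = - \frac{44317}{23522} - \frac{389}{4152559} = - \frac{184038107261}{97676492798}$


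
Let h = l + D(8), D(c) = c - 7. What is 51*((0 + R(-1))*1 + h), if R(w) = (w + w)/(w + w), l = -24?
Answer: -1122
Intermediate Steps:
D(c) = -7 + c
R(w) = 1 (R(w) = (2*w)/((2*w)) = (2*w)*(1/(2*w)) = 1)
h = -23 (h = -24 + (-7 + 8) = -24 + 1 = -23)
51*((0 + R(-1))*1 + h) = 51*((0 + 1)*1 - 23) = 51*(1*1 - 23) = 51*(1 - 23) = 51*(-22) = -1122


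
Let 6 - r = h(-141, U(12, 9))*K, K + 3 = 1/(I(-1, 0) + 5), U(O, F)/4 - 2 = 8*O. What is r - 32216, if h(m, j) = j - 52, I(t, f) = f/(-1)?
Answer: -31258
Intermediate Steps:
U(O, F) = 8 + 32*O (U(O, F) = 8 + 4*(8*O) = 8 + 32*O)
I(t, f) = -f (I(t, f) = f*(-1) = -f)
h(m, j) = -52 + j
K = -14/5 (K = -3 + 1/(-1*0 + 5) = -3 + 1/(0 + 5) = -3 + 1/5 = -14/5 ≈ -2.8000)
r = 958 (r = 6 - (-52 + (8 + 32*12))*(-14)/5 = 6 - (-52 + (8 + 384))*(-14)/5 = 6 - (-52 + 392)*(-14)/5 = 6 - 340*(-14)/5 = 6 - 1*(-952) = 6 + 952 = 958)
r - 32216 = 958 - 32216 = -31258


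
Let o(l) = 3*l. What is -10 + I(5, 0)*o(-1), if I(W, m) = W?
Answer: -25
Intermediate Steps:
-10 + I(5, 0)*o(-1) = -10 + 5*(3*(-1)) = -10 + 5*(-3) = -10 - 15 = -25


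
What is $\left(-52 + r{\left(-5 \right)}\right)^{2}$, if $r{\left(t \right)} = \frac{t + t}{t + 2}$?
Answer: $\frac{21316}{9} \approx 2368.4$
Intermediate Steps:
$r{\left(t \right)} = \frac{2 t}{2 + t}$
$\left(-52 + r{\left(-5 \right)}\right)^{2} = \left(-52 + 2 \left(-5\right) \frac{1}{2 - 5}\right)^{2} = \left(-52 + 2 \left(-5\right) \frac{1}{-3}\right)^{2} = \left(-52 + 2 \left(-5\right) \left(- \frac{1}{3}\right)\right)^{2} = \left(-52 + \frac{10}{3}\right)^{2} = \left(- \frac{146}{3}\right)^{2} = \frac{21316}{9}$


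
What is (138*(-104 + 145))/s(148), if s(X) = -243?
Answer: -1886/81 ≈ -23.284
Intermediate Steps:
(138*(-104 + 145))/s(148) = (138*(-104 + 145))/(-243) = (138*41)*(-1/243) = 5658*(-1/243) = -1886/81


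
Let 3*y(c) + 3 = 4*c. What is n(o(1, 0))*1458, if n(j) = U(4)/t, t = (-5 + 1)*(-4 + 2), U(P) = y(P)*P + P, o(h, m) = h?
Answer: 3888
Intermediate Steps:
y(c) = -1 + 4*c/3 (y(c) = -1 + (4*c)/3 = -1 + 4*c/3)
U(P) = P + P*(-1 + 4*P/3) (U(P) = (-1 + 4*P/3)*P + P = P*(-1 + 4*P/3) + P = P + P*(-1 + 4*P/3))
t = 8 (t = -4*(-2) = 8)
n(j) = 8/3 (n(j) = ((4/3)*4**2)/8 = ((4/3)*16)*(1/8) = (64/3)*(1/8) = 8/3)
n(o(1, 0))*1458 = (8/3)*1458 = 3888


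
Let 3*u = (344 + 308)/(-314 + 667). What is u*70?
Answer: 45640/1059 ≈ 43.097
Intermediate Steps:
u = 652/1059 (u = ((344 + 308)/(-314 + 667))/3 = (652/353)/3 = (652*(1/353))/3 = (⅓)*(652/353) = 652/1059 ≈ 0.61567)
u*70 = (652/1059)*70 = 45640/1059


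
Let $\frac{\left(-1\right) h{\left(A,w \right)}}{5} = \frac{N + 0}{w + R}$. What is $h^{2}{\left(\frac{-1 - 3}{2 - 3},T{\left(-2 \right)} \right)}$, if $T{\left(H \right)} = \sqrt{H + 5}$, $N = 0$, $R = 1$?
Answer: $0$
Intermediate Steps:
$T{\left(H \right)} = \sqrt{5 + H}$
$h{\left(A,w \right)} = 0$ ($h{\left(A,w \right)} = - 5 \frac{0 + 0}{w + 1} = - 5 \frac{0}{1 + w} = \left(-5\right) 0 = 0$)
$h^{2}{\left(\frac{-1 - 3}{2 - 3},T{\left(-2 \right)} \right)} = 0^{2} = 0$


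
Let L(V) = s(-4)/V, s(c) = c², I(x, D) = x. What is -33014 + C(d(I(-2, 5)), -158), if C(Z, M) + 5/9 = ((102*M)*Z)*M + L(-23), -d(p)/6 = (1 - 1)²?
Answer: -6834157/207 ≈ -33015.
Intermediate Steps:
d(p) = 0 (d(p) = -6*(1 - 1)² = -6*0² = -6*0 = 0)
L(V) = 16/V (L(V) = (-4)²/V = 16/V)
C(Z, M) = -259/207 + 102*Z*M² (C(Z, M) = -5/9 + (((102*M)*Z)*M + 16/(-23)) = -5/9 + ((102*M*Z)*M + 16*(-1/23)) = -5/9 + (102*Z*M² - 16/23) = -5/9 + (-16/23 + 102*Z*M²) = -259/207 + 102*Z*M²)
-33014 + C(d(I(-2, 5)), -158) = -33014 + (-259/207 + 102*0*(-158)²) = -33014 + (-259/207 + 102*0*24964) = -33014 + (-259/207 + 0) = -33014 - 259/207 = -6834157/207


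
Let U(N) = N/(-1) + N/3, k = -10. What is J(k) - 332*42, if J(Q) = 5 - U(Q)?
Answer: -41837/3 ≈ -13946.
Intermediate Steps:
U(N) = -2*N/3 (U(N) = N*(-1) + N*(⅓) = -N + N/3 = -2*N/3)
J(Q) = 5 + 2*Q/3 (J(Q) = 5 - (-2)*Q/3 = 5 + 2*Q/3)
J(k) - 332*42 = (5 + (⅔)*(-10)) - 332*42 = (5 - 20/3) - 13944 = -5/3 - 13944 = -41837/3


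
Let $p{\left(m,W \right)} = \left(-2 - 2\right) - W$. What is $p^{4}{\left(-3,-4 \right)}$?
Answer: $0$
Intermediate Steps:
$p{\left(m,W \right)} = -4 - W$
$p^{4}{\left(-3,-4 \right)} = \left(-4 - -4\right)^{4} = \left(-4 + 4\right)^{4} = 0^{4} = 0$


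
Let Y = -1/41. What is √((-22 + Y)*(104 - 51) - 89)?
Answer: 2*I*√527957/41 ≈ 35.444*I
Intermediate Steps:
Y = -1/41 (Y = -1*1/41 = -1/41 ≈ -0.024390)
√((-22 + Y)*(104 - 51) - 89) = √((-22 - 1/41)*(104 - 51) - 89) = √(-903/41*53 - 89) = √(-47859/41 - 89) = √(-51508/41) = 2*I*√527957/41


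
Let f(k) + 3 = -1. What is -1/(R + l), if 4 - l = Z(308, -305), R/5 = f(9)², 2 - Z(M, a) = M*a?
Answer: 1/93858 ≈ 1.0654e-5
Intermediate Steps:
f(k) = -4 (f(k) = -3 - 1 = -4)
Z(M, a) = 2 - M*a
R = 80 (R = 5*(-4)² = 5*16 = 80)
l = -93938 (l = 4 - (2 - 1*308*(-305)) = 4 - (2 + 93940) = 4 - 1*93942 = 4 - 93942 = -93938)
-1/(R + l) = -1/(80 - 93938) = -1/(-93858) = -1*(-1/93858) = 1/93858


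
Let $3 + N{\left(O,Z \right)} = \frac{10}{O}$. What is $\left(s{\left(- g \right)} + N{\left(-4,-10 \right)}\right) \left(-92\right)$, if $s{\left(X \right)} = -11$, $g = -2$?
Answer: $1518$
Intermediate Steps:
$N{\left(O,Z \right)} = -3 + \frac{10}{O}$
$\left(s{\left(- g \right)} + N{\left(-4,-10 \right)}\right) \left(-92\right) = \left(-11 - \left(3 - \frac{10}{-4}\right)\right) \left(-92\right) = \left(-11 + \left(-3 + 10 \left(- \frac{1}{4}\right)\right)\right) \left(-92\right) = \left(-11 - \frac{11}{2}\right) \left(-92\right) = \left(- \frac{33}{2}\right) \left(-92\right) = 1518$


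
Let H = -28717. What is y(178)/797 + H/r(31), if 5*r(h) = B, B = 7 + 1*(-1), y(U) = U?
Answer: -114436177/4782 ≈ -23931.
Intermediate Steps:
B = 6 (B = 7 - 1 = 6)
r(h) = 6/5 (r(h) = (1/5)*6 = 6/5)
y(178)/797 + H/r(31) = 178/797 - 28717/6/5 = 178*(1/797) - 28717*5/6 = 178/797 - 143585/6 = -114436177/4782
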